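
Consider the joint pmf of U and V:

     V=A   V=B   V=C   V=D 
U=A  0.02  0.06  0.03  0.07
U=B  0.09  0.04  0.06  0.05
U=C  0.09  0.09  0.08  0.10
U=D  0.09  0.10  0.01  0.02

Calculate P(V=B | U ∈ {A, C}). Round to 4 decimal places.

P(U=A) = 0.02 + 0.06 + 0.03 + 0.07 = 0.18.
P(U=C) = 0.09 + 0.09 + 0.08 + 0.10 = 0.36.
P(U ∈ {A, C}) = 0.18 + 0.36 = 0.54; P(V=B, U ∈ {A, C}) = 0.06 + 0.09 = 0.15.
P(V=B | U ∈ {A, C}) = 0.15/0.54 = 0.2778.

0.2778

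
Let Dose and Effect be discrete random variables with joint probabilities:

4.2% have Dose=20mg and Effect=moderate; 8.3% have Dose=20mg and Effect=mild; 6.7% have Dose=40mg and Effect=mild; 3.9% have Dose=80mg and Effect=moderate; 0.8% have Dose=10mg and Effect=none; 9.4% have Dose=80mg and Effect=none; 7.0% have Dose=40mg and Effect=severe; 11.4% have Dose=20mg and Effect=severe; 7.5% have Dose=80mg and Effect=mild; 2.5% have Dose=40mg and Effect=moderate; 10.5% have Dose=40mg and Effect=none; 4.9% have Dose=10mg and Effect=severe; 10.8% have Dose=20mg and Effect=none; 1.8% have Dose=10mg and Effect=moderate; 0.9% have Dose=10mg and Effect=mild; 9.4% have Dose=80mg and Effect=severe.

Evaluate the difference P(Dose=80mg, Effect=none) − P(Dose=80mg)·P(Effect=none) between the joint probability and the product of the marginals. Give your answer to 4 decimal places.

P(Dose=80mg) = 0.094 + 0.075 + 0.039 + 0.094 = 0.302.
P(Effect=none) = 0.008 + 0.108 + 0.105 + 0.094 = 0.315.
P(Dose=80mg, Effect=none) − P(Dose=80mg)P(Effect=none) = 0.094 − 0.302×0.315 = -0.0011.

-0.0011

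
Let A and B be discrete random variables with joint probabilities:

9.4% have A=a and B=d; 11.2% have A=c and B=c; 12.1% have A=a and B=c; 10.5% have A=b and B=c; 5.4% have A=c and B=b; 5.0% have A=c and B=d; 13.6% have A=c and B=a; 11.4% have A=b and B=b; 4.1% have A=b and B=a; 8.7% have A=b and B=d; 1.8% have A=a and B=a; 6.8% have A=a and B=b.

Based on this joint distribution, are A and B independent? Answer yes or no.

no

P(A=c) = 0.352 and P(B=a) = 0.195, so their product is 0.06864, but P(A=c, B=a) = 0.136. Since these differ, A and B are not independent.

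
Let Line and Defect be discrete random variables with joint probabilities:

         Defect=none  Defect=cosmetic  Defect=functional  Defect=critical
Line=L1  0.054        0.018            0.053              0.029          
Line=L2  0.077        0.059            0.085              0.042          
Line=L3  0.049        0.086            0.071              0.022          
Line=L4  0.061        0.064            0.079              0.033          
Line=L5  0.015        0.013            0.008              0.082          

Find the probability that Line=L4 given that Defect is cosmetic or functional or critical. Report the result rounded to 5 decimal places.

0.23656

P(Defect=cosmetic) = 0.018 + 0.059 + 0.086 + 0.064 + 0.013 = 0.240.
P(Defect=functional) = 0.053 + 0.085 + 0.071 + 0.079 + 0.008 = 0.296.
P(Defect=critical) = 0.029 + 0.042 + 0.022 + 0.033 + 0.082 = 0.208.
P(Defect ∈ {cosmetic, functional, critical}) = 0.240 + 0.296 + 0.208 = 0.744; P(Line=L4, Defect ∈ {cosmetic, functional, critical}) = 0.064 + 0.079 + 0.033 = 0.176.
P(Line=L4 | Defect ∈ {cosmetic, functional, critical}) = 0.176/0.744 = 0.23656.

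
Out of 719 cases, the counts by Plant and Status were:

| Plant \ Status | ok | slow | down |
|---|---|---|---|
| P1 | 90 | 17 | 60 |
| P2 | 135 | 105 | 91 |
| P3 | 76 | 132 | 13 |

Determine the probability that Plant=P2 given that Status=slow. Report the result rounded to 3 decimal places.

Total with Status=slow: 17 + 105 + 132 = 254.
P(Plant=P2 | Status=slow) = 105/254 = 0.413.

0.413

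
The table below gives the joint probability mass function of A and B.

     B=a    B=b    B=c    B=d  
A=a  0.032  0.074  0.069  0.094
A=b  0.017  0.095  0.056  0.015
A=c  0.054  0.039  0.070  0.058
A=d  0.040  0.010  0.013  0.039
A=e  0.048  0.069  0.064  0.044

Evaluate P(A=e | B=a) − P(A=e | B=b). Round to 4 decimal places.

P(B=a) = 0.032 + 0.017 + 0.054 + 0.040 + 0.048 = 0.191; P(A=e | B=a) = 0.048/0.191 = 0.25131.
P(B=b) = 0.074 + 0.095 + 0.039 + 0.010 + 0.069 = 0.287; P(A=e | B=b) = 0.069/0.287 = 0.24042.
Difference = 0.0109.

0.0109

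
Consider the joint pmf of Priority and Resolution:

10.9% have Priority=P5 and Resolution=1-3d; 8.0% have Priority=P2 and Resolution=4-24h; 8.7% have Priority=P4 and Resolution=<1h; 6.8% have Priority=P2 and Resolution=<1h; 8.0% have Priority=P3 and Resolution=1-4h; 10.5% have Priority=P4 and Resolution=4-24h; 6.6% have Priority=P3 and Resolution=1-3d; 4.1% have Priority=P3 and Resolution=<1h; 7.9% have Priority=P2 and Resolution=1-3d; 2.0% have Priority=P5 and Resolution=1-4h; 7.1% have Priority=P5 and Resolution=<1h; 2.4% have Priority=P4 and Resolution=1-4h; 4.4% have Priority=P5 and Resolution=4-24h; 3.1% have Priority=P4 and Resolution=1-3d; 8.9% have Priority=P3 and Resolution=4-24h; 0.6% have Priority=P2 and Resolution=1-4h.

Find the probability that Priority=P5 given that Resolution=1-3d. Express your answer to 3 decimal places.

0.382

P(Resolution=1-3d) = 0.079 + 0.066 + 0.031 + 0.109 = 0.285.
P(Priority=P5 | Resolution=1-3d) = 0.109/0.285 = 0.382.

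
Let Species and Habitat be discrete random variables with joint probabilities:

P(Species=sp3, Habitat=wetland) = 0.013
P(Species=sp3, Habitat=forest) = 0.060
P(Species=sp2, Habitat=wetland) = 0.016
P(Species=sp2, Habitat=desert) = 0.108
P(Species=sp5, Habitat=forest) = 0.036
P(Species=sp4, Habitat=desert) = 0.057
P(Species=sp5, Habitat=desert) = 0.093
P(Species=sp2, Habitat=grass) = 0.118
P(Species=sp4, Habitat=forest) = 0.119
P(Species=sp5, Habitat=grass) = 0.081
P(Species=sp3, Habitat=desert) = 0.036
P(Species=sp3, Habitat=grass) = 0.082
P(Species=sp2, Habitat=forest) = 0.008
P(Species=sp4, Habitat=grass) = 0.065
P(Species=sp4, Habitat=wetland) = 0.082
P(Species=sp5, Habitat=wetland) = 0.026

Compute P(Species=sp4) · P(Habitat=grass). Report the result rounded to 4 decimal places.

0.1118

P(Species=sp4) = 0.119 + 0.065 + 0.082 + 0.057 = 0.323.
P(Habitat=grass) = 0.118 + 0.082 + 0.065 + 0.081 = 0.346.
Product: 0.323 × 0.346 = 0.1118.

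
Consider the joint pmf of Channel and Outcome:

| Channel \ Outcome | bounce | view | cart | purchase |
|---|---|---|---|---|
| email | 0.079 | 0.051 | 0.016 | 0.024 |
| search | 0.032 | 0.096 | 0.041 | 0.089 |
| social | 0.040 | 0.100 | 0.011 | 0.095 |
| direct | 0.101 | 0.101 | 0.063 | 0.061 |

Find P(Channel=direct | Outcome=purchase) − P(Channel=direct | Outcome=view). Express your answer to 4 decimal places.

P(Outcome=purchase) = 0.024 + 0.089 + 0.095 + 0.061 = 0.269; P(Channel=direct | Outcome=purchase) = 0.061/0.269 = 0.22677.
P(Outcome=view) = 0.051 + 0.096 + 0.100 + 0.101 = 0.348; P(Channel=direct | Outcome=view) = 0.101/0.348 = 0.29023.
Difference = -0.0635.

-0.0635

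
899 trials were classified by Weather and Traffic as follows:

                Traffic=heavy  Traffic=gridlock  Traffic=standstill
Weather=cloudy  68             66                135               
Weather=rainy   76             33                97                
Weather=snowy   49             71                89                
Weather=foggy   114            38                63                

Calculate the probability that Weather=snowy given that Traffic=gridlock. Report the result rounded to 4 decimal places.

0.3413

Total with Traffic=gridlock: 66 + 33 + 71 + 38 = 208.
P(Weather=snowy | Traffic=gridlock) = 71/208 = 0.3413.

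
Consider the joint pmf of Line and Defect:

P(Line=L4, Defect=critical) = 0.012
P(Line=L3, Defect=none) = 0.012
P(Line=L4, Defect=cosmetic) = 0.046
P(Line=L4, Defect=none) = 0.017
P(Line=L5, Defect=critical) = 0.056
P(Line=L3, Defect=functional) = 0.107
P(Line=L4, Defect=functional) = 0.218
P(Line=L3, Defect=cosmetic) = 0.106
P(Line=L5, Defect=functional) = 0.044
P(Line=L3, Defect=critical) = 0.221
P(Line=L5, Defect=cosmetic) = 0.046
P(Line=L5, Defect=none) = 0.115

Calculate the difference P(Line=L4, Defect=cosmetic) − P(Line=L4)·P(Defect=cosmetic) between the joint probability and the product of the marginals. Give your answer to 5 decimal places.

-0.01201

P(Line=L4) = 0.017 + 0.046 + 0.218 + 0.012 = 0.293.
P(Defect=cosmetic) = 0.106 + 0.046 + 0.046 = 0.198.
P(Line=L4, Defect=cosmetic) − P(Line=L4)P(Defect=cosmetic) = 0.046 − 0.293×0.198 = -0.01201.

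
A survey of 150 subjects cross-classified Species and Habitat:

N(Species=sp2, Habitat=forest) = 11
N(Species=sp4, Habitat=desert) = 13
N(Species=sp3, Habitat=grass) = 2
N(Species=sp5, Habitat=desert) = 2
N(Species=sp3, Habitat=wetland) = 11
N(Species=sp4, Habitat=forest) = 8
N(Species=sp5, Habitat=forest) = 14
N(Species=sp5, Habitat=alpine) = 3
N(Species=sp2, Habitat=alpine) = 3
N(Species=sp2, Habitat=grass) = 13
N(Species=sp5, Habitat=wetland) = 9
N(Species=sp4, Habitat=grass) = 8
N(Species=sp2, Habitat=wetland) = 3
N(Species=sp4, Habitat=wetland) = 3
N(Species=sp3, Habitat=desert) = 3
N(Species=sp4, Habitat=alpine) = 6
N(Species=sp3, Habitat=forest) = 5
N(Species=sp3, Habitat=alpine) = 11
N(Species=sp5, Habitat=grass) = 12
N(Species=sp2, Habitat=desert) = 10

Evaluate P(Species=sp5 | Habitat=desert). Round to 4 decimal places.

Total with Habitat=desert: 10 + 3 + 13 + 2 = 28.
P(Species=sp5 | Habitat=desert) = 2/28 = 0.0714.

0.0714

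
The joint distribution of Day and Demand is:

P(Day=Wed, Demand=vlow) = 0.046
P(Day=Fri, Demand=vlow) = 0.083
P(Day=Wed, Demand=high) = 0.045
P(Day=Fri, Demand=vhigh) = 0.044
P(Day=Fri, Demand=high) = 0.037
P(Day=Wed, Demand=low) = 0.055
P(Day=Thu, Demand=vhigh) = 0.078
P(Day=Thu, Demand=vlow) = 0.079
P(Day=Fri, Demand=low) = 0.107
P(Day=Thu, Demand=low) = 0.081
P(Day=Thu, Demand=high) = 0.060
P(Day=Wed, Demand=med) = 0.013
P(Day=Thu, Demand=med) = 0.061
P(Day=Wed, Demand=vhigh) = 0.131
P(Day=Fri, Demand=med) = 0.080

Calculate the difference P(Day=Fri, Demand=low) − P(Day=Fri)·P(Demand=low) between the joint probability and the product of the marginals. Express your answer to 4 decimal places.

0.0217

P(Day=Fri) = 0.083 + 0.107 + 0.080 + 0.037 + 0.044 = 0.351.
P(Demand=low) = 0.055 + 0.081 + 0.107 = 0.243.
P(Day=Fri, Demand=low) − P(Day=Fri)P(Demand=low) = 0.107 − 0.351×0.243 = 0.0217.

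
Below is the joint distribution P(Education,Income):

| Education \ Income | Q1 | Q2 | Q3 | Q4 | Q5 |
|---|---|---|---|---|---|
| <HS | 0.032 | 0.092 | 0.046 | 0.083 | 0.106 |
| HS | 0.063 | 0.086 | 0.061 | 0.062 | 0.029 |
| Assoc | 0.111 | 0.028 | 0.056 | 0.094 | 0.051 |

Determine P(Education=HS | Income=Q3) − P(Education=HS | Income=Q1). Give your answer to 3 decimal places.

0.068

P(Income=Q3) = 0.046 + 0.061 + 0.056 = 0.163; P(Education=HS | Income=Q3) = 0.061/0.163 = 0.3742.
P(Income=Q1) = 0.032 + 0.063 + 0.111 = 0.206; P(Education=HS | Income=Q1) = 0.063/0.206 = 0.3058.
Difference = 0.068.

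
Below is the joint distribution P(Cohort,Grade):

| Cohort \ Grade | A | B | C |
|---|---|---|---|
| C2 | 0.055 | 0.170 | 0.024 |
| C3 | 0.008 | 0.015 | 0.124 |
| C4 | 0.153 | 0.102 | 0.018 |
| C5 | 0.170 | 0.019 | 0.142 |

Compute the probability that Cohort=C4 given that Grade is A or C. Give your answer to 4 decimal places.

P(Grade=A) = 0.055 + 0.008 + 0.153 + 0.170 = 0.386.
P(Grade=C) = 0.024 + 0.124 + 0.018 + 0.142 = 0.308.
P(Grade ∈ {A, C}) = 0.386 + 0.308 = 0.694; P(Cohort=C4, Grade ∈ {A, C}) = 0.153 + 0.018 = 0.171.
P(Cohort=C4 | Grade ∈ {A, C}) = 0.171/0.694 = 0.2464.

0.2464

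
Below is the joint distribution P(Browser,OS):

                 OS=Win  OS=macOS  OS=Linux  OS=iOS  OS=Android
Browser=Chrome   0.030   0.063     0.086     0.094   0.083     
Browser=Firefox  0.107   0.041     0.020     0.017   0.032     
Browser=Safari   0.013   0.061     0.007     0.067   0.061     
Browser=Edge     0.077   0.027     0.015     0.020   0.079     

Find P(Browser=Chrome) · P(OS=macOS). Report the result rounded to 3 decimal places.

P(Browser=Chrome) = 0.030 + 0.063 + 0.086 + 0.094 + 0.083 = 0.356.
P(OS=macOS) = 0.063 + 0.041 + 0.061 + 0.027 = 0.192.
Product: 0.356 × 0.192 = 0.068.

0.068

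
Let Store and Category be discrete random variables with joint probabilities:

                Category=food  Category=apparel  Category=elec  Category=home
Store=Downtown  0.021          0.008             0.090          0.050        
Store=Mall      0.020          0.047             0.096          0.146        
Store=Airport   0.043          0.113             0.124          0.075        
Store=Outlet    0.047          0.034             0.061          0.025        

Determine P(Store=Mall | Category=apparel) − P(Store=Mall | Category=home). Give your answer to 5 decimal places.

-0.26057

P(Category=apparel) = 0.008 + 0.047 + 0.113 + 0.034 = 0.202; P(Store=Mall | Category=apparel) = 0.047/0.202 = 0.232673.
P(Category=home) = 0.050 + 0.146 + 0.075 + 0.025 = 0.296; P(Store=Mall | Category=home) = 0.146/0.296 = 0.493243.
Difference = -0.26057.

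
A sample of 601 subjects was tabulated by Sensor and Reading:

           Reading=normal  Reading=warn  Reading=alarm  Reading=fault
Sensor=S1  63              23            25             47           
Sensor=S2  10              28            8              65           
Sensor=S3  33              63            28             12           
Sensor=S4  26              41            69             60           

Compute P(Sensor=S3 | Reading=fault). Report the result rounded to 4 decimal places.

Total with Reading=fault: 47 + 65 + 12 + 60 = 184.
P(Sensor=S3 | Reading=fault) = 12/184 = 0.0652.

0.0652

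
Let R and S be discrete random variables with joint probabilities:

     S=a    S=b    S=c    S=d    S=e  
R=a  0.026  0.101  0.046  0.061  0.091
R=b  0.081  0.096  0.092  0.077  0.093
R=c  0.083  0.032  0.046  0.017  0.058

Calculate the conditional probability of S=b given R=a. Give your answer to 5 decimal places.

0.31077

P(R=a) = 0.026 + 0.101 + 0.046 + 0.061 + 0.091 = 0.325.
P(S=b | R=a) = 0.101/0.325 = 0.31077.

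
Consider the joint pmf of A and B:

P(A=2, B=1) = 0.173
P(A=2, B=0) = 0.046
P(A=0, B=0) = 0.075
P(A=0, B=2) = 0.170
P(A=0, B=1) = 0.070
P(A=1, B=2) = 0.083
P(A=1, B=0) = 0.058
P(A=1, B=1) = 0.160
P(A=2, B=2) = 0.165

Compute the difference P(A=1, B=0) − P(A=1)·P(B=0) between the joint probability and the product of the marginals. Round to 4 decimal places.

P(A=1) = 0.058 + 0.160 + 0.083 = 0.301.
P(B=0) = 0.075 + 0.058 + 0.046 = 0.179.
P(A=1, B=0) − P(A=1)P(B=0) = 0.058 − 0.301×0.179 = 0.0041.

0.0041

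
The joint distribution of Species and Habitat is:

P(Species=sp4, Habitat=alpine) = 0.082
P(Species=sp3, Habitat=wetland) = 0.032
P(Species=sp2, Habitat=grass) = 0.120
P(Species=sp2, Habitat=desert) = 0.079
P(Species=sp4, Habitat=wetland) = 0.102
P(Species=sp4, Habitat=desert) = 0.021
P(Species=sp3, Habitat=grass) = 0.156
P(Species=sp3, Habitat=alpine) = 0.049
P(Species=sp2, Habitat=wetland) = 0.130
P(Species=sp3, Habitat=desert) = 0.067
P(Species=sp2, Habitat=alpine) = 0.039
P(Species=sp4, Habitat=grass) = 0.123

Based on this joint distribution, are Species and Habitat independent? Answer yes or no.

P(Species=sp3) = 0.304 and P(Habitat=wetland) = 0.264, so their product is 0.08026, but P(Species=sp3, Habitat=wetland) = 0.032. Since these differ, Species and Habitat are not independent.

no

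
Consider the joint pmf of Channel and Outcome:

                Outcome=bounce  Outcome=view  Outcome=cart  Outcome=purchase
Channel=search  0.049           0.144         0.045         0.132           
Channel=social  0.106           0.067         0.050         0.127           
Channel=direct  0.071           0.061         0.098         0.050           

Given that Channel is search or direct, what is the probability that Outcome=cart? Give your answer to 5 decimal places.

0.22000

P(Channel=search) = 0.049 + 0.144 + 0.045 + 0.132 = 0.370.
P(Channel=direct) = 0.071 + 0.061 + 0.098 + 0.050 = 0.280.
P(Channel ∈ {search, direct}) = 0.370 + 0.280 = 0.650; P(Outcome=cart, Channel ∈ {search, direct}) = 0.045 + 0.098 = 0.143.
P(Outcome=cart | Channel ∈ {search, direct}) = 0.143/0.650 = 0.22000.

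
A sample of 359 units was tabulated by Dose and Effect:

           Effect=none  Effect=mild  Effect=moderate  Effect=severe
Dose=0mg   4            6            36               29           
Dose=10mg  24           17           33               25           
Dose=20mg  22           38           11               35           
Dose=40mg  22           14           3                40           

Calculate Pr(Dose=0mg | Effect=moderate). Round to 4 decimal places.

0.4337

Total with Effect=moderate: 36 + 33 + 11 + 3 = 83.
P(Dose=0mg | Effect=moderate) = 36/83 = 0.4337.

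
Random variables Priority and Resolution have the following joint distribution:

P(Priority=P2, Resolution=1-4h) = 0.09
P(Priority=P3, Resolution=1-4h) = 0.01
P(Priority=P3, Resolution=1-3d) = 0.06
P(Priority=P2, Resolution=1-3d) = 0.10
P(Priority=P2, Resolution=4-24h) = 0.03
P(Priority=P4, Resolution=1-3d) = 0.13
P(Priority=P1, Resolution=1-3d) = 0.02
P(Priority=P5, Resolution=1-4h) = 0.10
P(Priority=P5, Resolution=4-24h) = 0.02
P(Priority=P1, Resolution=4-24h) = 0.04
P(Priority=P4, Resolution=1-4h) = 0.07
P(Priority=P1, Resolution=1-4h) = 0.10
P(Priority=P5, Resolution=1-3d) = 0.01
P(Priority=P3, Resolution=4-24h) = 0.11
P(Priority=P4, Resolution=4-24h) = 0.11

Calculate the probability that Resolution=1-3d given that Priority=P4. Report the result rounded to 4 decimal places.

P(Priority=P4) = 0.07 + 0.11 + 0.13 = 0.31.
P(Resolution=1-3d | Priority=P4) = 0.13/0.31 = 0.4194.

0.4194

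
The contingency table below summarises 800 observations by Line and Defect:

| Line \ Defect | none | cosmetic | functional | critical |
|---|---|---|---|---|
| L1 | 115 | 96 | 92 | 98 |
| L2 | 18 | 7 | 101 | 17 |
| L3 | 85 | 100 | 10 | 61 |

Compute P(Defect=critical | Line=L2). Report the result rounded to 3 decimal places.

0.119

Total with Line=L2: 18 + 7 + 101 + 17 = 143.
P(Defect=critical | Line=L2) = 17/143 = 0.119.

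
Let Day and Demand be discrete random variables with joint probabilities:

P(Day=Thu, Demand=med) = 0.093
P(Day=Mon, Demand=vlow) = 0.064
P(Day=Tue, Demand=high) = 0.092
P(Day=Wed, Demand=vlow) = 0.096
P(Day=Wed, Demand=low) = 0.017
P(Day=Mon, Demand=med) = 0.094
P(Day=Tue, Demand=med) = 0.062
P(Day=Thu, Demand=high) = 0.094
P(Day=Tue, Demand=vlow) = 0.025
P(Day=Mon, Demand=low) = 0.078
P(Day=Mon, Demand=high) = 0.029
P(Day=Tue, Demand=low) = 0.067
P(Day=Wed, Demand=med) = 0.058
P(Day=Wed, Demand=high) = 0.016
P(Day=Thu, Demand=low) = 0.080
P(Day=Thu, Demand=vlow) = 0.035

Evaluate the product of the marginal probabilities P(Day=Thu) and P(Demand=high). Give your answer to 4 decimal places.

P(Day=Thu) = 0.035 + 0.080 + 0.093 + 0.094 = 0.302.
P(Demand=high) = 0.029 + 0.092 + 0.016 + 0.094 = 0.231.
Product: 0.302 × 0.231 = 0.0698.

0.0698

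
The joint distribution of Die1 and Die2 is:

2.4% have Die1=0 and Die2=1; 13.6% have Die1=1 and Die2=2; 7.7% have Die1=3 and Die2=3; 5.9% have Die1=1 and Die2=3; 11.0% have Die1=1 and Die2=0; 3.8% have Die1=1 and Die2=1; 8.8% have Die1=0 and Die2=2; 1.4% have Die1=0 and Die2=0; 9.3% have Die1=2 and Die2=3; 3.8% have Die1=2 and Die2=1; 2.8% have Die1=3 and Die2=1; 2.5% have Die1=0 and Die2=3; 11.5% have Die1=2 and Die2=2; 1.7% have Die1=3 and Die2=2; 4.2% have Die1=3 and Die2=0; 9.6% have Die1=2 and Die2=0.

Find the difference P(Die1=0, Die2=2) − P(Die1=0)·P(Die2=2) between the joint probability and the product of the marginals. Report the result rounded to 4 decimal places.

0.0342

P(Die1=0) = 0.014 + 0.024 + 0.088 + 0.025 = 0.151.
P(Die2=2) = 0.088 + 0.136 + 0.115 + 0.017 = 0.356.
P(Die1=0, Die2=2) − P(Die1=0)P(Die2=2) = 0.088 − 0.151×0.356 = 0.0342.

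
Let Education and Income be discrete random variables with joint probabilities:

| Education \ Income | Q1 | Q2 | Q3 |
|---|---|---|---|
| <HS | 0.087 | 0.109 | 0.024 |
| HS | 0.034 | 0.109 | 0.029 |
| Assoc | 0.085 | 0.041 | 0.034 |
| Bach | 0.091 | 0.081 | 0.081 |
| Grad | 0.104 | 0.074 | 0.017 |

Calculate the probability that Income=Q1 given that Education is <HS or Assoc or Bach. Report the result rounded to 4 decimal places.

P(Education=<HS) = 0.087 + 0.109 + 0.024 = 0.220.
P(Education=Assoc) = 0.085 + 0.041 + 0.034 = 0.160.
P(Education=Bach) = 0.091 + 0.081 + 0.081 = 0.253.
P(Education ∈ {<HS, Assoc, Bach}) = 0.220 + 0.160 + 0.253 = 0.633; P(Income=Q1, Education ∈ {<HS, Assoc, Bach}) = 0.087 + 0.085 + 0.091 = 0.263.
P(Income=Q1 | Education ∈ {<HS, Assoc, Bach}) = 0.263/0.633 = 0.4155.

0.4155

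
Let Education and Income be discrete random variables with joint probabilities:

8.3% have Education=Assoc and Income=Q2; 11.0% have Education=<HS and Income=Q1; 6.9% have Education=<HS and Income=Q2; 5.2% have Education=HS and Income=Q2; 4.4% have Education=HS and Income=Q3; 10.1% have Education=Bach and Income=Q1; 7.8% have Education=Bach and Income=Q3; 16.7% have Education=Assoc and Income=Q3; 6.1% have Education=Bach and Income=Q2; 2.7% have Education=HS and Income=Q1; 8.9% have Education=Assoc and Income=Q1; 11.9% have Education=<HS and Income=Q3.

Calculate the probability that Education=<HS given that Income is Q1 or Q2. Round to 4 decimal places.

0.3024

P(Income=Q1) = 0.110 + 0.027 + 0.089 + 0.101 = 0.327.
P(Income=Q2) = 0.069 + 0.052 + 0.083 + 0.061 = 0.265.
P(Income ∈ {Q1, Q2}) = 0.327 + 0.265 = 0.592; P(Education=<HS, Income ∈ {Q1, Q2}) = 0.110 + 0.069 = 0.179.
P(Education=<HS | Income ∈ {Q1, Q2}) = 0.179/0.592 = 0.3024.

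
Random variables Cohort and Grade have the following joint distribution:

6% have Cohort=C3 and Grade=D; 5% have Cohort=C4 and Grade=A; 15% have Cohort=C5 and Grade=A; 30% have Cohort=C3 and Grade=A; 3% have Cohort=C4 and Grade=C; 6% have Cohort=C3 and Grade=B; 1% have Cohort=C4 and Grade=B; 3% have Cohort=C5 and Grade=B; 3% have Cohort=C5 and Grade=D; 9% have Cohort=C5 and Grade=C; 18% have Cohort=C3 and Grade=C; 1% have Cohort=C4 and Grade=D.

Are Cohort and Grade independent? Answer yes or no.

yes

Every cell satisfies P(Cohort,Grade) = P(Cohort)·P(Grade). For instance P(Cohort=C5) = 0.30, P(Grade=B) = 0.10, and 0.30×0.10 = 0.03 matches the joint entry. So Cohort and Grade are independent.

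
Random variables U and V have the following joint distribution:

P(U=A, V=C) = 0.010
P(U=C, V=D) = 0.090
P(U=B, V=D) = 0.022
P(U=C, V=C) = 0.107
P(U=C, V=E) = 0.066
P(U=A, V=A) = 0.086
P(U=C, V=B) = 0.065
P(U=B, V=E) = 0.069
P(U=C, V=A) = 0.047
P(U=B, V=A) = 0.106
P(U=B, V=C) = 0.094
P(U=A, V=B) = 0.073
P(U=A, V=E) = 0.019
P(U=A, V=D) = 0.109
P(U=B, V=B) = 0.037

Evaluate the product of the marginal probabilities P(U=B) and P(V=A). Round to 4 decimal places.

0.0784

P(U=B) = 0.106 + 0.037 + 0.094 + 0.022 + 0.069 = 0.328.
P(V=A) = 0.086 + 0.106 + 0.047 = 0.239.
Product: 0.328 × 0.239 = 0.0784.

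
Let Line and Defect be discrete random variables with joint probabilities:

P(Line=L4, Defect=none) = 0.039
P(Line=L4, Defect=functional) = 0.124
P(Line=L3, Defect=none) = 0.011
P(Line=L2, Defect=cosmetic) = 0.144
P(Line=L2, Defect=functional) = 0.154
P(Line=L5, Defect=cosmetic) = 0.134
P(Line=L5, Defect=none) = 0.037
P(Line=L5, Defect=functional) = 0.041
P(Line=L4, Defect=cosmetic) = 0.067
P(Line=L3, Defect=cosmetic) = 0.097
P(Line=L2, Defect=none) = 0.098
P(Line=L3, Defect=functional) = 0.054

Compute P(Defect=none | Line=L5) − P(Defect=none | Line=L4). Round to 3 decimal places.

P(Line=L5) = 0.037 + 0.134 + 0.041 = 0.212; P(Defect=none | Line=L5) = 0.037/0.212 = 0.1745.
P(Line=L4) = 0.039 + 0.067 + 0.124 = 0.230; P(Defect=none | Line=L4) = 0.039/0.230 = 0.1696.
Difference = 0.005.

0.005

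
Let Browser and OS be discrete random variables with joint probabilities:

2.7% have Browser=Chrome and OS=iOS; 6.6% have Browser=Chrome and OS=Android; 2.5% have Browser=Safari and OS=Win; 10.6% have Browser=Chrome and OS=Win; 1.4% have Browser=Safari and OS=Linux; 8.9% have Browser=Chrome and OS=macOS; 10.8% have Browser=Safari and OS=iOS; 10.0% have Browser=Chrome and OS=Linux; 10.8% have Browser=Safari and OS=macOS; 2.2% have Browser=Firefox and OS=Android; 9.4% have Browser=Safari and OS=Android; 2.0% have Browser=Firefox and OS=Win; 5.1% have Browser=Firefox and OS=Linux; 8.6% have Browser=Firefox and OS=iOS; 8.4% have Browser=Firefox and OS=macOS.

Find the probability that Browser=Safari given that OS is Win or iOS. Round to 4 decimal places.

0.3575

P(OS=Win) = 0.106 + 0.020 + 0.025 = 0.151.
P(OS=iOS) = 0.027 + 0.086 + 0.108 = 0.221.
P(OS ∈ {Win, iOS}) = 0.151 + 0.221 = 0.372; P(Browser=Safari, OS ∈ {Win, iOS}) = 0.025 + 0.108 = 0.133.
P(Browser=Safari | OS ∈ {Win, iOS}) = 0.133/0.372 = 0.3575.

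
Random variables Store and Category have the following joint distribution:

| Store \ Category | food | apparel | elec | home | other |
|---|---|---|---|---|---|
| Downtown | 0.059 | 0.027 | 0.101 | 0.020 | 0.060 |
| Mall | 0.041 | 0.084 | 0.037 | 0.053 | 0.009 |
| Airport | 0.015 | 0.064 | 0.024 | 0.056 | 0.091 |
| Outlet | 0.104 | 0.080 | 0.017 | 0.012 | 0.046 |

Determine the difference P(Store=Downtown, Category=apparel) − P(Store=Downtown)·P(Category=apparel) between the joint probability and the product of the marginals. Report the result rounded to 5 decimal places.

P(Store=Downtown) = 0.059 + 0.027 + 0.101 + 0.020 + 0.060 = 0.267.
P(Category=apparel) = 0.027 + 0.084 + 0.064 + 0.080 = 0.255.
P(Store=Downtown, Category=apparel) − P(Store=Downtown)P(Category=apparel) = 0.027 − 0.267×0.255 = -0.04109.

-0.04109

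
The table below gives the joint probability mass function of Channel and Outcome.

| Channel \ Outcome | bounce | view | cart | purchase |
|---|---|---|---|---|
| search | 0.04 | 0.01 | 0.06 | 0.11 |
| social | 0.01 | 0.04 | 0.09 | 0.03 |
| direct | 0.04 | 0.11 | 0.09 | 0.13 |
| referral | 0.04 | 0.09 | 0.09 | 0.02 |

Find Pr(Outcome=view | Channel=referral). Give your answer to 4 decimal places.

P(Channel=referral) = 0.04 + 0.09 + 0.09 + 0.02 = 0.24.
P(Outcome=view | Channel=referral) = 0.09/0.24 = 0.3750.

0.3750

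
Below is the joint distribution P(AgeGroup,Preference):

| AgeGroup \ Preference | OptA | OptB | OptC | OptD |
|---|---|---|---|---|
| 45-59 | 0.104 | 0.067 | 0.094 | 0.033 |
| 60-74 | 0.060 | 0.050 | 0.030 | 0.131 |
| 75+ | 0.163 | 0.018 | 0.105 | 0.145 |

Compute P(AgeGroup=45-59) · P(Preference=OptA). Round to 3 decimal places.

0.097

P(AgeGroup=45-59) = 0.104 + 0.067 + 0.094 + 0.033 = 0.298.
P(Preference=OptA) = 0.104 + 0.060 + 0.163 = 0.327.
Product: 0.298 × 0.327 = 0.097.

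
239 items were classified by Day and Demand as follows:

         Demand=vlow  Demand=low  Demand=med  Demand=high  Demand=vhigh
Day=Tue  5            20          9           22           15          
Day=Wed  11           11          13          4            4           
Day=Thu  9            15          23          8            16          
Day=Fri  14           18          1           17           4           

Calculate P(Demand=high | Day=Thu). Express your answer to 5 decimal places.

0.11268

Total with Day=Thu: 9 + 15 + 23 + 8 + 16 = 71.
P(Demand=high | Day=Thu) = 8/71 = 0.11268.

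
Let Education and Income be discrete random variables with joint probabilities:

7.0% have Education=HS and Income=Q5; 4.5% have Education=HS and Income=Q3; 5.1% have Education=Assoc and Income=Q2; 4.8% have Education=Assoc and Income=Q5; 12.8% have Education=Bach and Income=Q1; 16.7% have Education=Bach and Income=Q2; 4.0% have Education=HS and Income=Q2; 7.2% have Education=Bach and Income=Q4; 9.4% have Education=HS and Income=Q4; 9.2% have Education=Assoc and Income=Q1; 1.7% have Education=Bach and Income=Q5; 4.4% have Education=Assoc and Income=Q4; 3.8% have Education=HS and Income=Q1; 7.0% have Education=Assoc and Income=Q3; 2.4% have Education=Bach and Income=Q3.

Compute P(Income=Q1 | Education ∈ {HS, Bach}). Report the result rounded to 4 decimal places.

0.2388

P(Education=HS) = 0.038 + 0.040 + 0.045 + 0.094 + 0.070 = 0.287.
P(Education=Bach) = 0.128 + 0.167 + 0.024 + 0.072 + 0.017 = 0.408.
P(Education ∈ {HS, Bach}) = 0.287 + 0.408 = 0.695; P(Income=Q1, Education ∈ {HS, Bach}) = 0.038 + 0.128 = 0.166.
P(Income=Q1 | Education ∈ {HS, Bach}) = 0.166/0.695 = 0.2388.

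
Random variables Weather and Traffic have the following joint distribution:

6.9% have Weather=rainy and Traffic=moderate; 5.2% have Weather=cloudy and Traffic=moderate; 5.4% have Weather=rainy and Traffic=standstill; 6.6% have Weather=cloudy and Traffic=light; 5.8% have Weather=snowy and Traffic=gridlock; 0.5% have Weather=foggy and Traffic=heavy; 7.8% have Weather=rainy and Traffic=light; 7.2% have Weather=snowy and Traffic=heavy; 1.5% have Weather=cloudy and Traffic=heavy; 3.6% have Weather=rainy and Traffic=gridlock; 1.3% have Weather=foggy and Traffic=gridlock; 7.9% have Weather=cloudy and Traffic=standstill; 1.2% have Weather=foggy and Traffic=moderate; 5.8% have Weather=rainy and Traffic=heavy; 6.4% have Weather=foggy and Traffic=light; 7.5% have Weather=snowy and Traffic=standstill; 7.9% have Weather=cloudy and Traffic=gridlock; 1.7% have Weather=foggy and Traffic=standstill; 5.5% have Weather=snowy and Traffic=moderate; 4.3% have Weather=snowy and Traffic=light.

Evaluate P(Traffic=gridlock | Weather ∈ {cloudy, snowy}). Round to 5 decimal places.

0.23064

P(Weather=cloudy) = 0.066 + 0.052 + 0.015 + 0.079 + 0.079 = 0.291.
P(Weather=snowy) = 0.043 + 0.055 + 0.072 + 0.058 + 0.075 = 0.303.
P(Weather ∈ {cloudy, snowy}) = 0.291 + 0.303 = 0.594; P(Traffic=gridlock, Weather ∈ {cloudy, snowy}) = 0.079 + 0.058 = 0.137.
P(Traffic=gridlock | Weather ∈ {cloudy, snowy}) = 0.137/0.594 = 0.23064.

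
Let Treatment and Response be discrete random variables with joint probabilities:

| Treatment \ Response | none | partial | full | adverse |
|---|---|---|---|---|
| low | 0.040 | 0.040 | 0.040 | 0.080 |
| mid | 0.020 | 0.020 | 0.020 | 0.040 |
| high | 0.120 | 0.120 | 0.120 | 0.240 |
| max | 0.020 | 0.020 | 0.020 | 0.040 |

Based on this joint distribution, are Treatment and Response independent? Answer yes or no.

yes

Every cell satisfies P(Treatment,Response) = P(Treatment)·P(Response). For instance P(Treatment=mid) = 0.100, P(Response=none) = 0.200, and 0.100×0.200 = 0.020 matches the joint entry. So Treatment and Response are independent.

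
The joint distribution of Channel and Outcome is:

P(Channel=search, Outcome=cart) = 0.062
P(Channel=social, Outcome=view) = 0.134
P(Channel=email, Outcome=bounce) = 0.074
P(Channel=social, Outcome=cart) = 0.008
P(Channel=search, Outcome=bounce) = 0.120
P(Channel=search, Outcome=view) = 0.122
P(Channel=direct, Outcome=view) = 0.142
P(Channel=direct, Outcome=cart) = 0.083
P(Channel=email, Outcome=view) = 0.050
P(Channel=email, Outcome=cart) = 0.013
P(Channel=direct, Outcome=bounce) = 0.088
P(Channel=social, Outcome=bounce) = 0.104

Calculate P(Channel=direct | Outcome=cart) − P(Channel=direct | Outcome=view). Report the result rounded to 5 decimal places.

0.18304

P(Outcome=cart) = 0.013 + 0.062 + 0.008 + 0.083 = 0.166; P(Channel=direct | Outcome=cart) = 0.083/0.166 = 0.500000.
P(Outcome=view) = 0.050 + 0.122 + 0.134 + 0.142 = 0.448; P(Channel=direct | Outcome=view) = 0.142/0.448 = 0.316964.
Difference = 0.18304.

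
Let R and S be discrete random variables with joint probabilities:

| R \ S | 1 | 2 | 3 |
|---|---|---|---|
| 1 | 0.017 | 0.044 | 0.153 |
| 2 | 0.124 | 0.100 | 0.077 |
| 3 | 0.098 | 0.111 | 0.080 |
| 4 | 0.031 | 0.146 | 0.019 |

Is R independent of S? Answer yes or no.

no

P(R=1) = 0.214 and P(S=3) = 0.329, so their product is 0.07041, but P(R=1, S=3) = 0.153. Since these differ, R and S are not independent.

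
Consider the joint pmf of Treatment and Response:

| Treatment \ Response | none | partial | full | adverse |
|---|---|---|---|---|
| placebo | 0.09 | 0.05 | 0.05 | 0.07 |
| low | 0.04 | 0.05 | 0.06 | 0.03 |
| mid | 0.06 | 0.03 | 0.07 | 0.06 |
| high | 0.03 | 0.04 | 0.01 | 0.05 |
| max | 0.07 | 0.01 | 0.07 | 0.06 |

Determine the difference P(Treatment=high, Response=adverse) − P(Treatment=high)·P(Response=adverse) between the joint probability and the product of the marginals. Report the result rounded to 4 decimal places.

0.0149

P(Treatment=high) = 0.03 + 0.04 + 0.01 + 0.05 = 0.13.
P(Response=adverse) = 0.07 + 0.03 + 0.06 + 0.05 + 0.06 = 0.27.
P(Treatment=high, Response=adverse) − P(Treatment=high)P(Response=adverse) = 0.05 − 0.13×0.27 = 0.0149.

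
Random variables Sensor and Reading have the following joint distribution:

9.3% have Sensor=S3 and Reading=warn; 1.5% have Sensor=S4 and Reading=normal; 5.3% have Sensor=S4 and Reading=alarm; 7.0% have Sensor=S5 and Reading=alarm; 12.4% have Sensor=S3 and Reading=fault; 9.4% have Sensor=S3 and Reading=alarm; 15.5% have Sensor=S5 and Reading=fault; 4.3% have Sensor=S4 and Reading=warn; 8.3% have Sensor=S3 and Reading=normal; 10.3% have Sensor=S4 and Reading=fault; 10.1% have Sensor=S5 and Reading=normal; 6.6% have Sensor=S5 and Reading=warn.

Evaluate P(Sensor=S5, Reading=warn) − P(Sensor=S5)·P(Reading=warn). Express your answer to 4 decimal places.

-0.0132

P(Sensor=S5) = 0.101 + 0.066 + 0.070 + 0.155 = 0.392.
P(Reading=warn) = 0.093 + 0.043 + 0.066 = 0.202.
P(Sensor=S5, Reading=warn) − P(Sensor=S5)P(Reading=warn) = 0.066 − 0.392×0.202 = -0.0132.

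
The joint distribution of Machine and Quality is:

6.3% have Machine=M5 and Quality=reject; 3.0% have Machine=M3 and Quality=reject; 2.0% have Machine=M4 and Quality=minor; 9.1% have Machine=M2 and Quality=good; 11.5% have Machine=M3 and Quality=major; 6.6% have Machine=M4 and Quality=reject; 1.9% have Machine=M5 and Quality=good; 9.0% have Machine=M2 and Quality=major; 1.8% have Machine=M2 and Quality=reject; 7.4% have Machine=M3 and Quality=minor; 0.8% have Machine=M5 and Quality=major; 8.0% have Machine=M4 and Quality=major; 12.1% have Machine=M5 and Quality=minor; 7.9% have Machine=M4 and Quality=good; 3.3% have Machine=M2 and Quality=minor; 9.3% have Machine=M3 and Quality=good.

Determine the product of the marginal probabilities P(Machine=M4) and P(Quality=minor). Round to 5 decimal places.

0.06076

P(Machine=M4) = 0.079 + 0.020 + 0.080 + 0.066 = 0.245.
P(Quality=minor) = 0.033 + 0.074 + 0.020 + 0.121 = 0.248.
Product: 0.245 × 0.248 = 0.06076.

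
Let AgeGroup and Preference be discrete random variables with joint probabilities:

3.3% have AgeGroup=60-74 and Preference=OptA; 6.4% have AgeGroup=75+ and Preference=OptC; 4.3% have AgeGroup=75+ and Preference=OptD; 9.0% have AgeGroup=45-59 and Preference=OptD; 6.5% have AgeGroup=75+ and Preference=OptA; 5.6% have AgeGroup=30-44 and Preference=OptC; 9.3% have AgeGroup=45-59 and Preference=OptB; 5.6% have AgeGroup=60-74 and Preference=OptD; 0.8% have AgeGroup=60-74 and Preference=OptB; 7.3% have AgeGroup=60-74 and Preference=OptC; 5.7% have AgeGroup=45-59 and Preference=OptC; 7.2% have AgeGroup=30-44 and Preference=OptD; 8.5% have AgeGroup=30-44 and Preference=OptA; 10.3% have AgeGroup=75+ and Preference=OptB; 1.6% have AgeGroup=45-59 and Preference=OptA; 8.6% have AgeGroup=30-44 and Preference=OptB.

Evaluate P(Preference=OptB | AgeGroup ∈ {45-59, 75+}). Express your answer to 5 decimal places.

P(AgeGroup=45-59) = 0.016 + 0.093 + 0.057 + 0.090 = 0.256.
P(AgeGroup=75+) = 0.065 + 0.103 + 0.064 + 0.043 = 0.275.
P(AgeGroup ∈ {45-59, 75+}) = 0.256 + 0.275 = 0.531; P(Preference=OptB, AgeGroup ∈ {45-59, 75+}) = 0.093 + 0.103 = 0.196.
P(Preference=OptB | AgeGroup ∈ {45-59, 75+}) = 0.196/0.531 = 0.36911.

0.36911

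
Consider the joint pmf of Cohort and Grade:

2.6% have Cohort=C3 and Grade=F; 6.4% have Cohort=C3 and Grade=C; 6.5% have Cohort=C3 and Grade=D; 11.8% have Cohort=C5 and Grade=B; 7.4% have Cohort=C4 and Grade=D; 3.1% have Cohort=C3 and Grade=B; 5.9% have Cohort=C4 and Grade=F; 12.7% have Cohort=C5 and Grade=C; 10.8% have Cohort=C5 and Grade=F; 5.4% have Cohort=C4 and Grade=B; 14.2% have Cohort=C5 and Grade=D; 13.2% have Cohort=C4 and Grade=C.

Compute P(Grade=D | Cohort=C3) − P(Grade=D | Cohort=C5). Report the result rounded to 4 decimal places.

0.0626

P(Cohort=C3) = 0.031 + 0.064 + 0.065 + 0.026 = 0.186; P(Grade=D | Cohort=C3) = 0.065/0.186 = 0.34946.
P(Cohort=C5) = 0.118 + 0.127 + 0.142 + 0.108 = 0.495; P(Grade=D | Cohort=C5) = 0.142/0.495 = 0.28687.
Difference = 0.0626.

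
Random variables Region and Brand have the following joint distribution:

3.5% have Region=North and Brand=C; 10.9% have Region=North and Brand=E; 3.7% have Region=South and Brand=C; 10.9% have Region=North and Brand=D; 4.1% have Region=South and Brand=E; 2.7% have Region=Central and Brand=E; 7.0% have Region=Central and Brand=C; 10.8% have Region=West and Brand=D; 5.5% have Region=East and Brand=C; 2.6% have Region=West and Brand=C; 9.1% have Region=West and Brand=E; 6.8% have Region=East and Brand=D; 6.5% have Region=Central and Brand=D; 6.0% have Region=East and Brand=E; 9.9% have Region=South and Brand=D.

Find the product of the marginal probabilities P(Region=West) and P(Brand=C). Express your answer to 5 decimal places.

P(Region=West) = 0.026 + 0.108 + 0.091 = 0.225.
P(Brand=C) = 0.035 + 0.037 + 0.055 + 0.026 + 0.070 = 0.223.
Product: 0.225 × 0.223 = 0.05018.

0.05018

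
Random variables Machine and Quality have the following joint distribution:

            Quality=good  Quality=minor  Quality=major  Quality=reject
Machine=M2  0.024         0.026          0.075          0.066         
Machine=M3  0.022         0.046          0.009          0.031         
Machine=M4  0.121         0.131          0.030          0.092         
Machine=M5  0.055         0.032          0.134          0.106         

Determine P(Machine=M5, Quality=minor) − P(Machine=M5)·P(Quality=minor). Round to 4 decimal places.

P(Machine=M5) = 0.055 + 0.032 + 0.134 + 0.106 = 0.327.
P(Quality=minor) = 0.026 + 0.046 + 0.131 + 0.032 = 0.235.
P(Machine=M5, Quality=minor) − P(Machine=M5)P(Quality=minor) = 0.032 − 0.327×0.235 = -0.0448.

-0.0448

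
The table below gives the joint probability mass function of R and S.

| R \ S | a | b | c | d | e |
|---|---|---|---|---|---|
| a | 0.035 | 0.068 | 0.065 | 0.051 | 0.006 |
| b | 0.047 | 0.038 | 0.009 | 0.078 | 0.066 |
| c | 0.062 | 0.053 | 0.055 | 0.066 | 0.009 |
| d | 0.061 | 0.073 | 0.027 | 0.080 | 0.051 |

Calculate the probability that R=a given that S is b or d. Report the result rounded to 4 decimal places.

0.2347

P(S=b) = 0.068 + 0.038 + 0.053 + 0.073 = 0.232.
P(S=d) = 0.051 + 0.078 + 0.066 + 0.080 = 0.275.
P(S ∈ {b, d}) = 0.232 + 0.275 = 0.507; P(R=a, S ∈ {b, d}) = 0.068 + 0.051 = 0.119.
P(R=a | S ∈ {b, d}) = 0.119/0.507 = 0.2347.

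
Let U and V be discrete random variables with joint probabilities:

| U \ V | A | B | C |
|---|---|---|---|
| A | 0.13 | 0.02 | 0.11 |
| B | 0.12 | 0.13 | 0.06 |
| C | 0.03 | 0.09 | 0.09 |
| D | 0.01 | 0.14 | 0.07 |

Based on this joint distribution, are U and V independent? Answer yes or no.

P(U=A) = 0.26 and P(V=B) = 0.38, so their product is 0.0988, but P(U=A, V=B) = 0.02. Since these differ, U and V are not independent.

no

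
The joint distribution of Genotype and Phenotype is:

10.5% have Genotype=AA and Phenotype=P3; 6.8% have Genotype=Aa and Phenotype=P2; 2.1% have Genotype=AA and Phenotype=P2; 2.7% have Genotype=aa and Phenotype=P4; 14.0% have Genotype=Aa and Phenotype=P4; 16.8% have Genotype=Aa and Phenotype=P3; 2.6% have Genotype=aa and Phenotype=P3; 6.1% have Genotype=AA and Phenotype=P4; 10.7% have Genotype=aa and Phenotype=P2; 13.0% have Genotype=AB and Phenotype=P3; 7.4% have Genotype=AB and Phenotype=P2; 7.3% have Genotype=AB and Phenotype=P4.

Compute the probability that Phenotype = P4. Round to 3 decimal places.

0.301

P(Phenotype=P4) = 0.061 + 0.140 + 0.027 + 0.073 = 0.301.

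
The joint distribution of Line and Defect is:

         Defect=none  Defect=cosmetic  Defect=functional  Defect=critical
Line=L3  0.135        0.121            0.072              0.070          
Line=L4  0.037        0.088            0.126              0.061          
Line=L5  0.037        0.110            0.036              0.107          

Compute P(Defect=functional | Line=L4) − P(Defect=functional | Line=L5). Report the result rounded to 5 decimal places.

P(Line=L4) = 0.037 + 0.088 + 0.126 + 0.061 = 0.312; P(Defect=functional | Line=L4) = 0.126/0.312 = 0.403846.
P(Line=L5) = 0.037 + 0.110 + 0.036 + 0.107 = 0.290; P(Defect=functional | Line=L5) = 0.036/0.290 = 0.124138.
Difference = 0.27971.

0.27971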